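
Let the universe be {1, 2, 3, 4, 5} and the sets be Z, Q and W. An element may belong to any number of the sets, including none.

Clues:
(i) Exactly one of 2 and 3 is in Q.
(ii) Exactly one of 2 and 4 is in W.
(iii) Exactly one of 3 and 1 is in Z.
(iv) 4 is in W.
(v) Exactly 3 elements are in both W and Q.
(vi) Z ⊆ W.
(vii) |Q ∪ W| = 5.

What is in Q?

From (iv): 4 ∈ W.
(ii) (exactly one): 2 ∉ W.
(vi) contrapositive: 2 ∉ Z.
Suppose 1 ∉ Q: no assignment then satisfies all the clues, so 1 ∈ Q.

Q = {1, 2, 4, 5}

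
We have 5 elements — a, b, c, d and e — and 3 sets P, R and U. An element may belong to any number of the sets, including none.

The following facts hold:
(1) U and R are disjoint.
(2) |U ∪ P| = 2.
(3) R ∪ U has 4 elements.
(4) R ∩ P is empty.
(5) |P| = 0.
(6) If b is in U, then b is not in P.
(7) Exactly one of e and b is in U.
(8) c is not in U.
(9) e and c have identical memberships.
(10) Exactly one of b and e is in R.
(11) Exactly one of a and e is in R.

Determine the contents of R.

R = {c, e}

From (8): c ∉ U.
(5): P already has 0, so the rest are out.
(9): e matches c: e ∉ U.
(7) (exactly one): b ∈ U.
(1) (disjoint): b ∉ R.
(10) (exactly one): e ∈ R.
(11) (exactly one): a ∉ R.
(9): c matches e: c ∈ R.
Suppose d ∈ R: no assignment then satisfies all the clues, so d ∉ R.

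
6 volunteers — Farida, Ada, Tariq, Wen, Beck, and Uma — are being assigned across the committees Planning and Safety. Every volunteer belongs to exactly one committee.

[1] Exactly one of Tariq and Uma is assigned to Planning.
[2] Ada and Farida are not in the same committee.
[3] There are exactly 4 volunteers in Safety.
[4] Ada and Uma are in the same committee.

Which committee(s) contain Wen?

Wen: Safety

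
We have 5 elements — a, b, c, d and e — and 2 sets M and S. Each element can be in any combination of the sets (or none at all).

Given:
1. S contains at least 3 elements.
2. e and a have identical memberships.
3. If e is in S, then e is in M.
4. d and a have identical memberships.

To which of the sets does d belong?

d: M, S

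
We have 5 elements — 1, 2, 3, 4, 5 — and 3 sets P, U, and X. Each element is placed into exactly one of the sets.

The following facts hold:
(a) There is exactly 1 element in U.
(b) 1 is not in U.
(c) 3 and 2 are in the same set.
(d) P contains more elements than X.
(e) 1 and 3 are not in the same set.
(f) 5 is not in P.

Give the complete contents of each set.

P = {2, 3, 4}; U = {5}; X = {1}

From (b): 1 ∉ U.
From (f): 5 ∉ P.
Suppose 1 ∈ P: no assignment then satisfies all the clues, so 1 ∉ P.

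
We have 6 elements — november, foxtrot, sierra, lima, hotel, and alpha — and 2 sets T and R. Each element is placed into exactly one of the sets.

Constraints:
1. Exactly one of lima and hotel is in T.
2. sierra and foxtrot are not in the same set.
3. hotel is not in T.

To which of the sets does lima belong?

lima: T

From (3): hotel ∉ T.
(1) (exactly one): lima ∈ T.
Only one set left: hotel ∈ R.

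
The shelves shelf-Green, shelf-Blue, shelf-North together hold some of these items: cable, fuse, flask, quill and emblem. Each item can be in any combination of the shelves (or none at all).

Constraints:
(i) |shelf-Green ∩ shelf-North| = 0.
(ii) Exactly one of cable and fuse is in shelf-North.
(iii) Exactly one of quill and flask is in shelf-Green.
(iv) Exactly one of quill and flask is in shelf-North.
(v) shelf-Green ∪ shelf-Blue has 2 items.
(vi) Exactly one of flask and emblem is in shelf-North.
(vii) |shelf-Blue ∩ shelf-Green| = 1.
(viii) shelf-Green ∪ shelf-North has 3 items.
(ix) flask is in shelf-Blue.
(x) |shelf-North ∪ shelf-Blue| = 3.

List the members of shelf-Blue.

shelf-Blue = {flask, quill}

From (ix): flask ∈ shelf-Blue.
Suppose cable ∈ shelf-Blue: no assignment then satisfies all the clues, so cable ∉ shelf-Blue.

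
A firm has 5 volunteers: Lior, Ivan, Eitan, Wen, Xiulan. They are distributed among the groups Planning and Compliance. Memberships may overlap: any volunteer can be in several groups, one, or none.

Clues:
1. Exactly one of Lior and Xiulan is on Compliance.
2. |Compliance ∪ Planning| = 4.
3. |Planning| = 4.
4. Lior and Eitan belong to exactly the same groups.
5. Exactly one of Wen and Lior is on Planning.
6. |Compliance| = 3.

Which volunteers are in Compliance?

Compliance = {Eitan, Ivan, Lior}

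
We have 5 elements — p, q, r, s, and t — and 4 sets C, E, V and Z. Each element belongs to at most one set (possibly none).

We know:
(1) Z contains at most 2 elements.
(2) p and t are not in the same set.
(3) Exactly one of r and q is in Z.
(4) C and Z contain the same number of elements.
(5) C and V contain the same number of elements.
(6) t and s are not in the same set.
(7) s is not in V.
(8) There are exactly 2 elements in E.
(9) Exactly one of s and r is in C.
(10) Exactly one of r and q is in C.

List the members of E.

E = {p, s}

From (7): s ∉ V.
Suppose p ∉ E: no assignment then satisfies all the clues, so p ∈ E.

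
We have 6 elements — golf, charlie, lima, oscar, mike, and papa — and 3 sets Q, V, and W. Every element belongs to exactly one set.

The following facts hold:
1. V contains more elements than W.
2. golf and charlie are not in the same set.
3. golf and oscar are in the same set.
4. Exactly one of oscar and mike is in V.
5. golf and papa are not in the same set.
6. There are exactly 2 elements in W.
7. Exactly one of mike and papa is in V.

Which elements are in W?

W = {golf, oscar}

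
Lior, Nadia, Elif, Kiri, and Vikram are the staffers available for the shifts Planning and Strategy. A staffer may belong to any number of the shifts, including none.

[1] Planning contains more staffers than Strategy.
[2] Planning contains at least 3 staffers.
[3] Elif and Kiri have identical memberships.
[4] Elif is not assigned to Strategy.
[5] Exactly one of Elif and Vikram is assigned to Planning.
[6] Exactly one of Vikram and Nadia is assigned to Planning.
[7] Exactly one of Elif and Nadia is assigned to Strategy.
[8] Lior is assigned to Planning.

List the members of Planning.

Planning = {Elif, Kiri, Lior, Nadia}

From (4): Elif ∉ Strategy.
From (8): Lior ∈ Planning.
(3): Kiri matches Elif: Kiri ∉ Strategy.
(7) (exactly one): Nadia ∈ Strategy.
Suppose Nadia ∉ Planning: no assignment then satisfies all the clues, so Nadia ∈ Planning.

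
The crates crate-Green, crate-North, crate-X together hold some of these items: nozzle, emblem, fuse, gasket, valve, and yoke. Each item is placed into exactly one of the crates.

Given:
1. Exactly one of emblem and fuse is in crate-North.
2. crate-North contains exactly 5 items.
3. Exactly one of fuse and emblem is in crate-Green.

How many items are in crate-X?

0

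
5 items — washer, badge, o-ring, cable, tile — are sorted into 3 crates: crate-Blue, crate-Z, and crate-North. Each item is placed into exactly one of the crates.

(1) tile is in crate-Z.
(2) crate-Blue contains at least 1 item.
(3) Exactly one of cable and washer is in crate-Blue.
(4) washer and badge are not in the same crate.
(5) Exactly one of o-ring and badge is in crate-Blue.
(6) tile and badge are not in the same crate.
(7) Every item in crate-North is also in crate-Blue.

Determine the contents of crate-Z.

crate-Z = {o-ring, tile, washer}

From (1): tile ∈ crate-Z.
(6): badge ∉ crate-Z.
Suppose washer ∉ crate-Z: no assignment then satisfies all the clues, so washer ∈ crate-Z.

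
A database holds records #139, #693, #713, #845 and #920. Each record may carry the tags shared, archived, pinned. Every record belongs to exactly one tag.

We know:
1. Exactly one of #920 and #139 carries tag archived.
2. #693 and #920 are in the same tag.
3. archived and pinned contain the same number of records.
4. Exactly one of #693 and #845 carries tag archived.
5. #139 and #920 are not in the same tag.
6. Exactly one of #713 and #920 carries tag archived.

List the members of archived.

archived = {#693, #920}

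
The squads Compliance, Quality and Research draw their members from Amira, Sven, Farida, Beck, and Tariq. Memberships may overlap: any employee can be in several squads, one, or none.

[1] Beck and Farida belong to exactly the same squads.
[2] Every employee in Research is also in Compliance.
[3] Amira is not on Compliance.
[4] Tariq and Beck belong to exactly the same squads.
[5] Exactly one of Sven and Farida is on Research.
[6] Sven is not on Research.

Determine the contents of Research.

From (3): Amira ∉ Compliance.
From (6): Sven ∉ Research.
(2) contrapositive: Amira ∉ Research.
(5) (exactly one): Farida ∈ Research.
(1): Beck matches Farida: Beck ∈ Research.
(2) with Farida ∈ Research: Farida ∈ Compliance.
(2) with Beck ∈ Research: Beck ∈ Compliance.
(4): Tariq matches Beck: Tariq ∈ Compliance.
(4): Tariq matches Beck: Tariq ∈ Research.

Research = {Beck, Farida, Tariq}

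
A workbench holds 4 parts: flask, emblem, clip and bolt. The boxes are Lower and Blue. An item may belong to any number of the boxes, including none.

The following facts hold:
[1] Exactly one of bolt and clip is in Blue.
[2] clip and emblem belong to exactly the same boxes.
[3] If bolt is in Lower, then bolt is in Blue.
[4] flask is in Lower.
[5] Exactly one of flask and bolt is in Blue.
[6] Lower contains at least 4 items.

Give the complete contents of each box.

Lower = {bolt, clip, emblem, flask}; Blue = {bolt}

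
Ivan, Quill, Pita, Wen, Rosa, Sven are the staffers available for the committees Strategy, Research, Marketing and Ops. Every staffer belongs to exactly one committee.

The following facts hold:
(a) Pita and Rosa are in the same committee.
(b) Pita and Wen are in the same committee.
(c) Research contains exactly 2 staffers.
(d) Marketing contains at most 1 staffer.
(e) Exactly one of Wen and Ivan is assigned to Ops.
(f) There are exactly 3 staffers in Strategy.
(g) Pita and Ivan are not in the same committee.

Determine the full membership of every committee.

Strategy = {Pita, Rosa, Wen}; Research = {Quill, Sven}; Marketing = {}; Ops = {Ivan}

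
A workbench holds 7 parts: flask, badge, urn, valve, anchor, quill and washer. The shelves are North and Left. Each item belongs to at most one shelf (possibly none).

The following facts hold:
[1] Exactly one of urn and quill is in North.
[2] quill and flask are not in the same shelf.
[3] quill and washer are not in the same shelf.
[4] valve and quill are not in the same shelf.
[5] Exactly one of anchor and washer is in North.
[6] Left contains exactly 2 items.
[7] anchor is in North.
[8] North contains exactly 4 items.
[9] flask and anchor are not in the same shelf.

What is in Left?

Left = {flask, washer}

From (7): anchor ∈ North.
(5) (exactly one): washer ∉ North.
(9): flask ∉ North.
Suppose flask ∉ Left: no assignment then satisfies all the clues, so flask ∈ Left.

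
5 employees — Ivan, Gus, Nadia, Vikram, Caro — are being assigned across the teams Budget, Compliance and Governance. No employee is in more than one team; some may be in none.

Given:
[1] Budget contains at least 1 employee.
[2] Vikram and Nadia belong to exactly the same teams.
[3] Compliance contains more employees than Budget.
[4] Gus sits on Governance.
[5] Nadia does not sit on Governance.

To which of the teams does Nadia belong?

Nadia: Compliance

From (4): Gus ∈ Governance.
From (5): Nadia ∉ Governance.
(2): Vikram matches Nadia: Vikram ∉ Governance.
Suppose Nadia ∈ Budget: no assignment then satisfies all the clues, so Nadia ∉ Budget.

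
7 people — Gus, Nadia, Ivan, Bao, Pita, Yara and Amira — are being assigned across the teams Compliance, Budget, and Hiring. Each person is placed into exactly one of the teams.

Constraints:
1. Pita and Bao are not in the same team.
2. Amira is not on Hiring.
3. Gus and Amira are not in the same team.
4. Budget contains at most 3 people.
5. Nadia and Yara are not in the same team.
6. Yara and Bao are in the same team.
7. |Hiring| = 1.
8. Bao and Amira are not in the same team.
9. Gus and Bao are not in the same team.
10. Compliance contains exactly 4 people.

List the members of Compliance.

Compliance = {Amira, Ivan, Nadia, Pita}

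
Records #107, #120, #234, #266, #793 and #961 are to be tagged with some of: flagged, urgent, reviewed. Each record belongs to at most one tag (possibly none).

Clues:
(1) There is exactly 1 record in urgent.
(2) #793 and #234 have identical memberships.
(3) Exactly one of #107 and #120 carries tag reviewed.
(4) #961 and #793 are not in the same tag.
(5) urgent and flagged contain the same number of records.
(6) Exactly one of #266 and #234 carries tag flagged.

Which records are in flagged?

flagged = {#266}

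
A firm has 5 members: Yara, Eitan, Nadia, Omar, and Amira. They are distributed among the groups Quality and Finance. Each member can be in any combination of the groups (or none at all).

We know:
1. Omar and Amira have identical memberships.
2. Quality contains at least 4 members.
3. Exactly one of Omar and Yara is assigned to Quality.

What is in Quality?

Quality = {Amira, Eitan, Nadia, Omar}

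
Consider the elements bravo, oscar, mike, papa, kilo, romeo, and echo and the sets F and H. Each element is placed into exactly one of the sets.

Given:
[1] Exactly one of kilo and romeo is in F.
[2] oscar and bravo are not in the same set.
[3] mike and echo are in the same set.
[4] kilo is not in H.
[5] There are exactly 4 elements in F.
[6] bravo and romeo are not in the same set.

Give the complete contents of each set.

F = {bravo, echo, kilo, mike}; H = {oscar, papa, romeo}

From (4): kilo ∉ H.
Only one set left: kilo ∈ F.
(1) (exactly one): romeo ∉ F.
Only one set left: romeo ∈ H.
(6): bravo ∉ H.
Only one set left: bravo ∈ F.
(2): oscar ∉ F.
Only one set left: oscar ∈ H.
Suppose mike ∉ F: no assignment then satisfies all the clues, so mike ∈ F.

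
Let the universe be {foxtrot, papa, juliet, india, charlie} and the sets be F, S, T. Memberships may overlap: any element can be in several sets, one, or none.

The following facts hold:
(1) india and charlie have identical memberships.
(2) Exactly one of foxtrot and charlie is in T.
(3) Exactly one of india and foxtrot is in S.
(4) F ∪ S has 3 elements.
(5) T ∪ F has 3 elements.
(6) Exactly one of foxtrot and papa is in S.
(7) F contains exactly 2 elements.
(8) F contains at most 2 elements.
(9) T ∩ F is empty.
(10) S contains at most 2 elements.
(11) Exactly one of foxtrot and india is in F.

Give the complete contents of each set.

F = {charlie, india}; S = {foxtrot}; T = {foxtrot}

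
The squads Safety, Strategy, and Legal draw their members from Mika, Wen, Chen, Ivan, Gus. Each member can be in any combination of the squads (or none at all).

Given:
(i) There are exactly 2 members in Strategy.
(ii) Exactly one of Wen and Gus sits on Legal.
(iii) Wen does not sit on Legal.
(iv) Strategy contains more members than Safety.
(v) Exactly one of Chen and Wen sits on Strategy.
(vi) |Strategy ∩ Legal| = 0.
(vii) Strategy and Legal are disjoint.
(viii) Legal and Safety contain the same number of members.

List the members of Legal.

Legal = {Gus}

From (iii): Wen ∉ Legal.
(ii) (exactly one): Gus ∈ Legal.
(vii) (disjoint): Gus ∉ Strategy.
Suppose Mika ∈ Legal: no assignment then satisfies all the clues, so Mika ∉ Legal.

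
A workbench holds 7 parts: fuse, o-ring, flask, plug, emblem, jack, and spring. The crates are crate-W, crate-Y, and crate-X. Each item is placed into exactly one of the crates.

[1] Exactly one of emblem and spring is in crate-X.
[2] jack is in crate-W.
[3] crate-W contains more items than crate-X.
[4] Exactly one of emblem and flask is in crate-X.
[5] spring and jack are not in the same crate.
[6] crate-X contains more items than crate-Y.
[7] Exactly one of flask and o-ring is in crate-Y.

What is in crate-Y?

crate-Y = {o-ring}

From (2): jack ∈ crate-W.
(5): spring ∉ crate-W.
Suppose fuse ∈ crate-Y: no assignment then satisfies all the clues, so fuse ∉ crate-Y.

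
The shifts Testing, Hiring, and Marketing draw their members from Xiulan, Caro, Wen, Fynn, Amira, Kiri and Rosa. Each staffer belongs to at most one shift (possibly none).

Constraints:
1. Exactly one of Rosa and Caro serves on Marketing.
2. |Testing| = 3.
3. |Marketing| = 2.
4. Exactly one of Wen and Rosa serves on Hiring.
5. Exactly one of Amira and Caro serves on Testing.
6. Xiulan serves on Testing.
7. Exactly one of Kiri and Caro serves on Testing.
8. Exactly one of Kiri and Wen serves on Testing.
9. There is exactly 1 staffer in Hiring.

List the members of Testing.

Testing = {Amira, Kiri, Xiulan}

From (6): Xiulan ∈ Testing.
Suppose Caro ∈ Testing: no assignment then satisfies all the clues, so Caro ∉ Testing.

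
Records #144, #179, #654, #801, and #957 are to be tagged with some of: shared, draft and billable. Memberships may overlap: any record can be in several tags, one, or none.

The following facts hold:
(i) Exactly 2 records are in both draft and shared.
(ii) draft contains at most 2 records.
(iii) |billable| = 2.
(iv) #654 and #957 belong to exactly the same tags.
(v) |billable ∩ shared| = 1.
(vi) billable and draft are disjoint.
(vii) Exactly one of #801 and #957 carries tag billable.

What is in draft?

draft = {#654, #957}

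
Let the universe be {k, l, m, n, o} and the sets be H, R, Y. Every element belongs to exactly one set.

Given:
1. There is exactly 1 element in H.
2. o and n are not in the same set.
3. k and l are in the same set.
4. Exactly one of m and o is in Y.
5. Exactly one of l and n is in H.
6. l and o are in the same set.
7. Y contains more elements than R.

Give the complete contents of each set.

H = {n}; R = {m}; Y = {k, l, o}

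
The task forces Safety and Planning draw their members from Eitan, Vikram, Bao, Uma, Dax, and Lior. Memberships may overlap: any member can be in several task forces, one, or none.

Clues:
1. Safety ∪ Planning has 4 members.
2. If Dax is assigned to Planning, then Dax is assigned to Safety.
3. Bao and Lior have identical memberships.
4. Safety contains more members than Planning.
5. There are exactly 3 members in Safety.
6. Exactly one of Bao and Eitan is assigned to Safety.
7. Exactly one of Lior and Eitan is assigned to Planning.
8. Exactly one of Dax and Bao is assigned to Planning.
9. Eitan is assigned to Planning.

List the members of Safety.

Safety = {Bao, Dax, Lior}

From (9): Eitan ∈ Planning.
(7) (exactly one): Lior ∉ Planning.
(3): Bao matches Lior: Bao ∉ Planning.
(8) (exactly one): Dax ∈ Planning.
(2): Dax ∈ Safety.
Suppose Eitan ∈ Safety: no assignment then satisfies all the clues, so Eitan ∉ Safety.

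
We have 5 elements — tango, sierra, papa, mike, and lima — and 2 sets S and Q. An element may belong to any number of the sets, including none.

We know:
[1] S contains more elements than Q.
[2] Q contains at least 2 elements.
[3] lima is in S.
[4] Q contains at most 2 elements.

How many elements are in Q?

2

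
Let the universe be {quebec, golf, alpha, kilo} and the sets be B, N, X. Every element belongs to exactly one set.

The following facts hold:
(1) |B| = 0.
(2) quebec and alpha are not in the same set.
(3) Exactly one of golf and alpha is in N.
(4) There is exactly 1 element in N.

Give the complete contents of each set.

B = {}; N = {alpha}; X = {golf, kilo, quebec}

(1): B already has 0, so the rest are out.
Suppose quebec ∈ N: no assignment then satisfies all the clues, so quebec ∉ N.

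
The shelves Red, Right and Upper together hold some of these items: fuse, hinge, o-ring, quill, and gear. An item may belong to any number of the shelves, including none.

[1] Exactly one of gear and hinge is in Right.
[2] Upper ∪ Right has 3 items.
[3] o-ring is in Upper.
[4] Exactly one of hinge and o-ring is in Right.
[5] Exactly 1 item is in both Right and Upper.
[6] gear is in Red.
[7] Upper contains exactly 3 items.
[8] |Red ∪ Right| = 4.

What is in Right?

From (3): o-ring ∈ Upper.
From (6): gear ∈ Red.
Suppose fuse ∈ Right: no assignment then satisfies all the clues, so fuse ∉ Right.

Right = {hinge}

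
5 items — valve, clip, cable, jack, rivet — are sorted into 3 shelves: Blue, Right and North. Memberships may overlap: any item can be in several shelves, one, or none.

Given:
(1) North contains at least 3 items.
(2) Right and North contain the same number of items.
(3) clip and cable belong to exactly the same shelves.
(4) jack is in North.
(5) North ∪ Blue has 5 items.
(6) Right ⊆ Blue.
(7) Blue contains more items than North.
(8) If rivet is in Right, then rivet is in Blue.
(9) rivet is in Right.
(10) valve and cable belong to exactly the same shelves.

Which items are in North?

North = {cable, clip, jack, valve}

From (4): jack ∈ North.
From (9): rivet ∈ Right.
(6) with rivet ∈ Right: rivet ∈ Blue.
Suppose valve ∉ North: no assignment then satisfies all the clues, so valve ∈ North.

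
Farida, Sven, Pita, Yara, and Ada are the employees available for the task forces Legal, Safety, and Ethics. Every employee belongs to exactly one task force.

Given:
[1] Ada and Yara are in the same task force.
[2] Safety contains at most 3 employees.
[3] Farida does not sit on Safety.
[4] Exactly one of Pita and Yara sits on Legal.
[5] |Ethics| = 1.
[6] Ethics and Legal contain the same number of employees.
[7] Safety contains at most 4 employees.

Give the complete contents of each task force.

Legal = {Pita}; Safety = {Ada, Sven, Yara}; Ethics = {Farida}

From (3): Farida ∉ Safety.
Suppose Farida ∈ Legal: no assignment then satisfies all the clues, so Farida ∉ Legal.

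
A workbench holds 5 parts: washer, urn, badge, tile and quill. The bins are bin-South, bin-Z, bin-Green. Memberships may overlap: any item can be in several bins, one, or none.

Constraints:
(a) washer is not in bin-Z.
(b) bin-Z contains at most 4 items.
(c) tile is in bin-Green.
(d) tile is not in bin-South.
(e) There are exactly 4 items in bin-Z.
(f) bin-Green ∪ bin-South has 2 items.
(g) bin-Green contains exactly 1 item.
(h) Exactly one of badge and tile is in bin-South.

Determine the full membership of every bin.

From (a): washer ∉ bin-Z.
From (c): tile ∈ bin-Green.
From (d): tile ∉ bin-South.
(e): only 4 candidates remain for bin-Z, so all are in.
(g): bin-Green already has 1, so the rest are out.
(h) (exactly one): badge ∈ bin-South.
Suppose washer ∈ bin-South: no assignment then satisfies all the clues, so washer ∉ bin-South.

bin-South = {badge}; bin-Z = {badge, quill, tile, urn}; bin-Green = {tile}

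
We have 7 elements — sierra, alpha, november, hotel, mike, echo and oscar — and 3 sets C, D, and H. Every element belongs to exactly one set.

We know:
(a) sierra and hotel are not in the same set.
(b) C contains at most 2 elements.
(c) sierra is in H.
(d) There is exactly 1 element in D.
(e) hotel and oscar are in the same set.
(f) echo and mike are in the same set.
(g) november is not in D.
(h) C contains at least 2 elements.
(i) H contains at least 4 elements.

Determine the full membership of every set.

C = {hotel, oscar}; D = {alpha}; H = {echo, mike, november, sierra}

From (c): sierra ∈ H.
From (g): november ∉ D.
(a): hotel ∉ H.
(e): oscar matches hotel: oscar ∉ H.
Suppose alpha ∈ C: no assignment then satisfies all the clues, so alpha ∉ C.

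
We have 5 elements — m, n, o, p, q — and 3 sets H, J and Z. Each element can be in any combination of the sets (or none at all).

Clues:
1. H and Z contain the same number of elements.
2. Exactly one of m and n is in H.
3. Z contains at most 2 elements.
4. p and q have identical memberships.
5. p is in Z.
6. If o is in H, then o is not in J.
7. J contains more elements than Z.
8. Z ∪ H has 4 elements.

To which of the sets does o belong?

o: H

From (5): p ∈ Z.
(4): q matches p: q ∈ Z.
(3): Z already has 2, so the rest are out.
Suppose o ∉ H: no assignment then satisfies all the clues, so o ∈ H.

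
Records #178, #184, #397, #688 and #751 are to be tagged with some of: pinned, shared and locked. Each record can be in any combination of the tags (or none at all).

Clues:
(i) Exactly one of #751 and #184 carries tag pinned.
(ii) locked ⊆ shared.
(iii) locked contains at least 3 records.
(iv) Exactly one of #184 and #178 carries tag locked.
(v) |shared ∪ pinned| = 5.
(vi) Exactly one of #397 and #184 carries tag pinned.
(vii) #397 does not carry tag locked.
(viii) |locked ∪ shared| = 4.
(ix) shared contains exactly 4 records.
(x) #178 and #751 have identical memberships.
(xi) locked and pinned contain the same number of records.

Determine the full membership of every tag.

From (vii): #397 ∉ locked.
Suppose #178 ∉ pinned: no assignment then satisfies all the clues, so #178 ∈ pinned.

pinned = {#178, #397, #751}; shared = {#178, #184, #688, #751}; locked = {#178, #688, #751}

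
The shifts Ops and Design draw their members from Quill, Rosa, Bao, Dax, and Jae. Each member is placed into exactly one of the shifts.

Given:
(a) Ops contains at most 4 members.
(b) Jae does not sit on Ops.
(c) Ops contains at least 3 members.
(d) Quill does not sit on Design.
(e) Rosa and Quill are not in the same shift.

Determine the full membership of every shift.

From (b): Jae ∉ Ops.
From (d): Quill ∉ Design.
Only one shift left: Quill ∈ Ops.
Only one shift left: Jae ∈ Design.
(e): Rosa ∉ Ops.
Only one shift left: Rosa ∈ Design.
(c): only 3 candidates remain for Ops, so all are in.

Ops = {Bao, Dax, Quill}; Design = {Jae, Rosa}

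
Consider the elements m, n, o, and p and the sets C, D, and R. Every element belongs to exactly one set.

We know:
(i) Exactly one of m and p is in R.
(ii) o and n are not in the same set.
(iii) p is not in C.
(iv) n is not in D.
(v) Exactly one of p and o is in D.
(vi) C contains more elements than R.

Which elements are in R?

R = {p}

From (iii): p ∉ C.
From (iv): n ∉ D.
Suppose m ∈ R: no assignment then satisfies all the clues, so m ∉ R.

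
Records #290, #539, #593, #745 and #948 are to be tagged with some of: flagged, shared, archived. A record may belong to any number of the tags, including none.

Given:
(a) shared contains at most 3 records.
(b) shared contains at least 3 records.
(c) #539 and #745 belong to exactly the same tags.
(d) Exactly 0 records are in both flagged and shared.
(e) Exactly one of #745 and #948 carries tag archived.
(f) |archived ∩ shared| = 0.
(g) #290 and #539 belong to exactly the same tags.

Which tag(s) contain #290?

#290: shared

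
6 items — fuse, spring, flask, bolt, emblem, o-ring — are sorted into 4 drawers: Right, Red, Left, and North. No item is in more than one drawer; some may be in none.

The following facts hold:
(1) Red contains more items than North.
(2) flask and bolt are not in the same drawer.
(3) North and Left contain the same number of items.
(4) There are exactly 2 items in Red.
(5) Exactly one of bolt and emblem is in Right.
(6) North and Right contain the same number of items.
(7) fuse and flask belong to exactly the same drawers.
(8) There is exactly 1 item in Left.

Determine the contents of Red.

Red = {flask, fuse}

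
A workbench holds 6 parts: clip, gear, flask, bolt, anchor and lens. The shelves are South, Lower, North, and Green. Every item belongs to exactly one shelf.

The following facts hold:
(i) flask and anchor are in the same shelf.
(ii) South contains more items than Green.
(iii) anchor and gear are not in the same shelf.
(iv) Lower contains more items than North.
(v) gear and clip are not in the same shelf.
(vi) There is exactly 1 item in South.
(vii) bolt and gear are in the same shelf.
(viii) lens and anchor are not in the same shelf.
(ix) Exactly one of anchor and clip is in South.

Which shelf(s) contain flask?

flask: North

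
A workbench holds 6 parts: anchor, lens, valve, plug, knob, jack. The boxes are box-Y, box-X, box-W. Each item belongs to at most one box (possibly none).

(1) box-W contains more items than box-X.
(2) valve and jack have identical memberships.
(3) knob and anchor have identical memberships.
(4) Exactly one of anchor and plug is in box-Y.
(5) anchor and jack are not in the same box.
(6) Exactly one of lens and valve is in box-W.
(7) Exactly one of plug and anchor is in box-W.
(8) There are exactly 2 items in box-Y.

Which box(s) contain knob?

knob: box-Y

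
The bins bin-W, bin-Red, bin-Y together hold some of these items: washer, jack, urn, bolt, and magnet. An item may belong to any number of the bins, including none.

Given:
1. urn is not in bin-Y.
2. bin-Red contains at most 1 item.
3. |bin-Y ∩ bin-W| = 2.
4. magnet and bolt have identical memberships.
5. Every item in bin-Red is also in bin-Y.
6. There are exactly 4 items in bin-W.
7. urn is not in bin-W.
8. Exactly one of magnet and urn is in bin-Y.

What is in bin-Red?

bin-Red = {}

From (1): urn ∉ bin-Y.
From (7): urn ∉ bin-W.
(5) contrapositive: urn ∉ bin-Red.
(6): only 4 candidates remain for bin-W, so all are in.
(8) (exactly one): magnet ∈ bin-Y.
(4): bolt matches magnet: bolt ∈ bin-Y.
Suppose washer ∈ bin-Red: no assignment then satisfies all the clues, so washer ∉ bin-Red.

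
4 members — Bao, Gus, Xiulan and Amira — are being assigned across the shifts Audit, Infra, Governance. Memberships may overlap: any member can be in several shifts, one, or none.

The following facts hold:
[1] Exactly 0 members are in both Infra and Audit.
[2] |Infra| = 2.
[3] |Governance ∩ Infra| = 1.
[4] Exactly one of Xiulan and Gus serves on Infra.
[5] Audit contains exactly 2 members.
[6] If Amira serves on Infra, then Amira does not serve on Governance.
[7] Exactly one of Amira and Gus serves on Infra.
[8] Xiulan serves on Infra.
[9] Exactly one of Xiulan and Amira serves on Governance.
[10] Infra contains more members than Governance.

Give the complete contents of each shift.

Audit = {Bao, Gus}; Infra = {Amira, Xiulan}; Governance = {Xiulan}

From (8): Xiulan ∈ Infra.
(4) (exactly one): Gus ∉ Infra.
(7) (exactly one): Amira ∈ Infra.
(2): Infra already has 2, so the rest are out.
(6): Amira ∉ Governance.
(9) (exactly one): Xiulan ∈ Governance.
Suppose Bao ∉ Audit: no assignment then satisfies all the clues, so Bao ∈ Audit.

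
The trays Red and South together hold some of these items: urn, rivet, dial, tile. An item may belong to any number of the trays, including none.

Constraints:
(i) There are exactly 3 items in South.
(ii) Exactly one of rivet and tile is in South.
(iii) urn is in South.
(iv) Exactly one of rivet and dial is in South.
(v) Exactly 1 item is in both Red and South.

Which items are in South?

South = {dial, tile, urn}

From (iii): urn ∈ South.
Suppose rivet ∈ South: no assignment then satisfies all the clues, so rivet ∉ South.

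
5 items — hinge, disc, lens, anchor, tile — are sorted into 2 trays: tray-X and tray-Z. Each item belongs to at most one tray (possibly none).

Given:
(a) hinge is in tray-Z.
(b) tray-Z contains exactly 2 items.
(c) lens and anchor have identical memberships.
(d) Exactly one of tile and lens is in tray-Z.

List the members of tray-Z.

tray-Z = {hinge, tile}

From (a): hinge ∈ tray-Z.
Suppose disc ∈ tray-Z: no assignment then satisfies all the clues, so disc ∉ tray-Z.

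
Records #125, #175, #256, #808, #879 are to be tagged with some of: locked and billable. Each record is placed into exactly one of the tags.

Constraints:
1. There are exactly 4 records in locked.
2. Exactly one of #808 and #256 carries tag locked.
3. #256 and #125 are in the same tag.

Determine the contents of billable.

billable = {#808}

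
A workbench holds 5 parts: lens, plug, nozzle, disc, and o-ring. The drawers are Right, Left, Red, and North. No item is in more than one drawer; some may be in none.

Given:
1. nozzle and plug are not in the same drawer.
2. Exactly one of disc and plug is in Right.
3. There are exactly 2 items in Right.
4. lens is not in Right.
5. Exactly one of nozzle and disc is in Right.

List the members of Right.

Right = {disc, o-ring}

From (4): lens ∉ Right.
Suppose plug ∈ Right: no assignment then satisfies all the clues, so plug ∉ Right.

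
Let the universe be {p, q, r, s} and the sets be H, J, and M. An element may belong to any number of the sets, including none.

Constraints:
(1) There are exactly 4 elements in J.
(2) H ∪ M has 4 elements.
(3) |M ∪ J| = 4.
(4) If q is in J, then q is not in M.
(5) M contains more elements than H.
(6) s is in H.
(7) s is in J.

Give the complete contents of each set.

From (6): s ∈ H.
From (7): s ∈ J.
(1): only 4 candidates remain for J, so all are in.
(4): q ∉ M.
Suppose p ∈ H: no assignment then satisfies all the clues, so p ∉ H.

H = {q, s}; J = {p, q, r, s}; M = {p, r, s}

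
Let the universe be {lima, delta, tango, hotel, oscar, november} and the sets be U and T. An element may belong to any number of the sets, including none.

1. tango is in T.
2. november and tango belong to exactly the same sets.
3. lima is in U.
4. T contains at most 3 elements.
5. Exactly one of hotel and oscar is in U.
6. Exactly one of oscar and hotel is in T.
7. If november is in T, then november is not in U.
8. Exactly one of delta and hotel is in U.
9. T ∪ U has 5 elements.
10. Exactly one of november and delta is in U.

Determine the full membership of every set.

U = {delta, lima, oscar}; T = {november, oscar, tango}

From (1): tango ∈ T.
From (3): lima ∈ U.
(2): november matches tango: november ∈ T.
(7): november ∉ U.
(10) (exactly one): delta ∈ U.
(2): tango matches november: tango ∉ U.
(8) (exactly one): hotel ∉ U.
(5) (exactly one): oscar ∈ U.
Suppose lima ∈ T: no assignment then satisfies all the clues, so lima ∉ T.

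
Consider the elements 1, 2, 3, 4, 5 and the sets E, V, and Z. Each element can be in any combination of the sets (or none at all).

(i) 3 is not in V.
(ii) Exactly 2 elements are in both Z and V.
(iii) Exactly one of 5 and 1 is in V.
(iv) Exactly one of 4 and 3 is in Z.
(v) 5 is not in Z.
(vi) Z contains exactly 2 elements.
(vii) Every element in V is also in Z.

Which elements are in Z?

Z = {1, 4}

From (i): 3 ∉ V.
From (v): 5 ∉ Z.
(vii) contrapositive: 5 ∉ V.
(iii) (exactly one): 1 ∈ V.
(vii) with 1 ∈ V: 1 ∈ Z.
Suppose 2 ∈ Z: no assignment then satisfies all the clues, so 2 ∉ Z.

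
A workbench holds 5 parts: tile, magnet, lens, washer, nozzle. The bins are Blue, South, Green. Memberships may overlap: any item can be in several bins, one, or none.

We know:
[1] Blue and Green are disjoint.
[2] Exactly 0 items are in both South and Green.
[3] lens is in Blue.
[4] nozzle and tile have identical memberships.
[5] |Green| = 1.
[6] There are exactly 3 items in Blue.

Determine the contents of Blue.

Blue = {lens, nozzle, tile}

From (3): lens ∈ Blue.
(1) (disjoint): lens ∉ Green.
Suppose tile ∉ Blue: no assignment then satisfies all the clues, so tile ∈ Blue.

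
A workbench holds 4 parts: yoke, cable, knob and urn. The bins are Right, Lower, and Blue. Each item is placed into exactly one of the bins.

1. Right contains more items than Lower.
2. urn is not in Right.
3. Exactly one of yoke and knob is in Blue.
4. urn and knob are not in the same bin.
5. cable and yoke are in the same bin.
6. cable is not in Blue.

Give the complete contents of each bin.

Right = {cable, yoke}; Lower = {urn}; Blue = {knob}

From (2): urn ∉ Right.
From (6): cable ∉ Blue.
(5): yoke matches cable: yoke ∉ Blue.
(3) (exactly one): knob ∈ Blue.
(4): urn ∉ Blue.
Only one bin left: urn ∈ Lower.
Suppose yoke ∉ Right: no assignment then satisfies all the clues, so yoke ∈ Right.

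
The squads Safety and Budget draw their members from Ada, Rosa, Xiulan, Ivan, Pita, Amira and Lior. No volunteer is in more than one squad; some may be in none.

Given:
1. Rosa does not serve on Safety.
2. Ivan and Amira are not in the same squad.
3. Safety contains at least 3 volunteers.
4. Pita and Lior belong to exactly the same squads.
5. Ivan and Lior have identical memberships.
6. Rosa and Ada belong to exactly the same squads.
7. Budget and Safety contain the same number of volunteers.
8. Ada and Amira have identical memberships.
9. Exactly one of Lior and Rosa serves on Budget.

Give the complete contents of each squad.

Safety = {Ivan, Lior, Pita}; Budget = {Ada, Amira, Rosa}

From (1): Rosa ∉ Safety.
(6): Ada matches Rosa: Ada ∉ Safety.
(8): Amira matches Ada: Amira ∉ Safety.
Suppose Ada ∉ Budget: no assignment then satisfies all the clues, so Ada ∈ Budget.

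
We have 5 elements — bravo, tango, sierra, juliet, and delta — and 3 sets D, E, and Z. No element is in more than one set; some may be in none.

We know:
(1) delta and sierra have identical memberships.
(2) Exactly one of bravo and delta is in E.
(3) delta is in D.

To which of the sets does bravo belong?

From (3): delta ∈ D.
(1): sierra matches delta: sierra ∈ D.
(2) (exactly one): bravo ∈ E.

bravo: E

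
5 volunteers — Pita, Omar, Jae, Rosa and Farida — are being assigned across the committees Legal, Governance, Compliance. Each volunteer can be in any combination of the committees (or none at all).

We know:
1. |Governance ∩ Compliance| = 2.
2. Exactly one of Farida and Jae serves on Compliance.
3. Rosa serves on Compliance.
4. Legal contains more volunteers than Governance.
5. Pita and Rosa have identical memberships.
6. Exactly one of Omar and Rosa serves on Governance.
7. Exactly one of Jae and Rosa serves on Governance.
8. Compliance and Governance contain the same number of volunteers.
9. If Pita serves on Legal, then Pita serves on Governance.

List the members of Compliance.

Compliance = {Jae, Pita, Rosa}

From (3): Rosa ∈ Compliance.
(5): Pita matches Rosa: Pita ∈ Compliance.
Suppose Omar ∈ Compliance: no assignment then satisfies all the clues, so Omar ∉ Compliance.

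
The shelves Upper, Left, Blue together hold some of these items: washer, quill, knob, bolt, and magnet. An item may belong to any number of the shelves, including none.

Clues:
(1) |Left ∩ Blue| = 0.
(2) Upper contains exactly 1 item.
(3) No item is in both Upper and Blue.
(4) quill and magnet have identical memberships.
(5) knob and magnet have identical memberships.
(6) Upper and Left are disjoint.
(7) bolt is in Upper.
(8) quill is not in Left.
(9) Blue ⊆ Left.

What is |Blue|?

From (7): bolt ∈ Upper.
From (8): quill ∉ Left.
(2): Upper already has 1, so the rest are out.
(3) (disjoint): bolt ∉ Blue.
(4): magnet matches quill: magnet ∉ Left.
(5): knob matches magnet: knob ∉ Left.
(6) (disjoint): bolt ∉ Left.
(9) contrapositive: quill ∉ Blue.
(9) contrapositive: knob ∉ Blue.
(9) contrapositive: magnet ∉ Blue.
Suppose washer ∈ Blue: no assignment then satisfies all the clues, so washer ∉ Blue.

0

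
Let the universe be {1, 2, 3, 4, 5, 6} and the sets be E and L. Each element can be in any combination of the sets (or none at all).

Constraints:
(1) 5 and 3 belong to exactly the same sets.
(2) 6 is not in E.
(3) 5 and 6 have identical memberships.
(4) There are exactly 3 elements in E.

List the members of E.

From (2): 6 ∉ E.
(3): 5 matches 6: 5 ∉ E.
(1): 3 matches 5: 3 ∉ E.
(4): only 3 candidates remain for E, so all are in.

E = {1, 2, 4}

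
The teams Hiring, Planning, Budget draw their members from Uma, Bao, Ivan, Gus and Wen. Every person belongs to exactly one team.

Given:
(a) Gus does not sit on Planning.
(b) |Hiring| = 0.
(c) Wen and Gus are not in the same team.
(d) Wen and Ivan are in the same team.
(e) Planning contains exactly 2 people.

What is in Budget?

Budget = {Bao, Gus, Uma}

From (a): Gus ∉ Planning.
(b): Hiring already has 0, so the rest are out.
Only one team left: Gus ∈ Budget.
(c): Wen ∉ Budget.
(d): Ivan matches Wen: Ivan ∉ Budget.
Only one team left: Ivan ∈ Planning.
Only one team left: Wen ∈ Planning.
(e): Planning already has 2, so the rest are out.
Only one team left: Uma ∈ Budget.
Only one team left: Bao ∈ Budget.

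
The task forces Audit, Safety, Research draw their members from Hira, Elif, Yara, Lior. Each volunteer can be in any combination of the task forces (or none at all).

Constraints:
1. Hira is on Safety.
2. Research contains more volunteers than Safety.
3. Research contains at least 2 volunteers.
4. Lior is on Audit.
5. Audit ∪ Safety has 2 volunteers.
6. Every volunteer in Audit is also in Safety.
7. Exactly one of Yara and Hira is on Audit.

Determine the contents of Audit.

Audit = {Hira, Lior}

From (1): Hira ∈ Safety.
From (4): Lior ∈ Audit.
(6) with Lior ∈ Audit: Lior ∈ Safety.
Suppose Hira ∉ Audit: no assignment then satisfies all the clues, so Hira ∈ Audit.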